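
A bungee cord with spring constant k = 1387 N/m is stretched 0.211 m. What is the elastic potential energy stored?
PE = ½kx² = ½(1387)(0.211)² = 30.88 J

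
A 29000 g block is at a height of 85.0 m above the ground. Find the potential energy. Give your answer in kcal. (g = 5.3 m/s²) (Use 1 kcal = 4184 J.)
Convert to SI: m = 29.0 kg, h = 85.0 m
PE = mgh = (29.0)(5.3)(85.0) = 13064.5 J = 3.122 kcal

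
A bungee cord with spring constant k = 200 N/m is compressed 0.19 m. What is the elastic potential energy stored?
PE = ½kx² = ½(200)(0.19)² = 3.61 J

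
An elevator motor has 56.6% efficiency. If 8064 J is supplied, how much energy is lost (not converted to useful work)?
W_lost = W_in(1 − η) = 8064·(1 − 0.566) = 3500 J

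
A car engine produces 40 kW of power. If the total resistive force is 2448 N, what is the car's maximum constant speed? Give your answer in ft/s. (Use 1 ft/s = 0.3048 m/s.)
P = Fv ⇒ v = P/F = 40000 W/2448.0 N = 16.3399 m/s = 53.61 ft/s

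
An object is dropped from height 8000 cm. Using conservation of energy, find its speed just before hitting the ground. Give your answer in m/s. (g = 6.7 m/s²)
Convert to SI: h = 80.0 m
mgh = ½mv² ⇒ v = √(2gh) = √(2·6.7·80.0) = 32.74 m/s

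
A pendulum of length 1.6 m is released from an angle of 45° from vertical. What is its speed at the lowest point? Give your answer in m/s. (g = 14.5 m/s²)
h = L(1 − cosθ) = 1.6(1 − cos45°) = 0.468629 m
v = √(2gh) = √(2·14.5·0.468629) = 3.686 m/s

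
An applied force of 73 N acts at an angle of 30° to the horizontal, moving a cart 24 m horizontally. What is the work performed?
W = F·d·cosθ = (73)(24)cos(30°) = 1517 J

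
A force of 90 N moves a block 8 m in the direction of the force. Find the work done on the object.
W = F·d = (90)(8) = 720.0 J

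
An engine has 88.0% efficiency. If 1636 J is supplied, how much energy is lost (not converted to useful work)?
W_lost = W_in(1 − η) = 1636·(1 − 0.88) = 196.3 J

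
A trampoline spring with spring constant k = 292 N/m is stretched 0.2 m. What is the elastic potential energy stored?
PE = ½kx² = ½(292)(0.2)² = 5.84 J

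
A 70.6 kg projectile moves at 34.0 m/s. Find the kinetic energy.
KE = ½mv² = ½(70.6)(34.0)² = 40810 J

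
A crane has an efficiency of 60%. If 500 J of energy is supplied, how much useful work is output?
W_out = η·W_in = 0.6·500 = 300.0 J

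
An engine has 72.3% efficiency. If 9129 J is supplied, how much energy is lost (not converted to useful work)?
W_lost = W_in(1 − η) = 9129·(1 − 0.723) = 2529 J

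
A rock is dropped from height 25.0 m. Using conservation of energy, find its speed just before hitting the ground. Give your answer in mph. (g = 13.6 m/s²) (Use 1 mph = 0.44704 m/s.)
mgh = ½mv² ⇒ v = √(2gh) = √(2·13.6·25.0) = 26.0768 m/s = 58.33 mph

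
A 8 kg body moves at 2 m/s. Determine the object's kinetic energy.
KE = ½mv² = ½(8)(2)² = 16.0 J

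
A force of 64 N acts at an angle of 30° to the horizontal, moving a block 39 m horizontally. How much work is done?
W = F·d·cosθ = (64)(39)cos(30°) = 2162 J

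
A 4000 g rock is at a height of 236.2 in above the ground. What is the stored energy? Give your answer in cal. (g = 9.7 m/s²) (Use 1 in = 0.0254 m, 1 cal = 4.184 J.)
Convert to SI: m = 4.0 kg, h = 5.99948 m
PE = mgh = (4.0)(9.7)(5.99948) = 232.78 J = 55.64 cal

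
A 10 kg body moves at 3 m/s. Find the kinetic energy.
KE = ½mv² = ½(10)(3)² = 45.0 J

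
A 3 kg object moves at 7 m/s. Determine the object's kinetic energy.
KE = ½mv² = ½(3)(7)² = 73.5 J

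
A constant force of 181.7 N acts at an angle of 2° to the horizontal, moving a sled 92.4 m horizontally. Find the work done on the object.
W = F·d·cosθ = (181.7)(92.4)cos(2°) = 16780 J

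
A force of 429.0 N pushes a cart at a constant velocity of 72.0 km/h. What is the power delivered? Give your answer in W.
Convert to SI: F = 429.0 N, v = 20.0 m/s
P = Fv = (429.0)(20.0) = 8580 W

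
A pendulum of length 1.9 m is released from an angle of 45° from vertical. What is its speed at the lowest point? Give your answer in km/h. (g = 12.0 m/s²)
h = L(1 − cosθ) = 1.9(1 − cos45°) = 0.556497 m
v = √(2gh) = √(2·12.0·0.556497) = 3.65458 m/s = 13.16 km/h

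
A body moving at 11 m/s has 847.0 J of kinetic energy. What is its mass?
m = 2·KE/v² = 2·847.0/(11)² = 14.0 kg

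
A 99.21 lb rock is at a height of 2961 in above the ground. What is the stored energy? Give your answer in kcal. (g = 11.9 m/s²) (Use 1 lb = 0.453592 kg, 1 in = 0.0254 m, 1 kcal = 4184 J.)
Convert to SI: m = 45.0009 kg, h = 75.2094 m
PE = mgh = (45.0009)(11.9)(75.2094) = 40275.4 J = 9.626 kcal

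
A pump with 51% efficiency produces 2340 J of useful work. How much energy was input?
W_in = W_out/η = 2340/0.51 = 4588 J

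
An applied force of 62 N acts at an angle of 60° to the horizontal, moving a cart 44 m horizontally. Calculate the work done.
W = F·d·cosθ = (62)(44)cos(60°) = 1364 J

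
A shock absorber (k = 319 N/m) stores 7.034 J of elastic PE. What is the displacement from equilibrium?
x = √(2·PE/k) = √(2·7.034/319) = 0.21 m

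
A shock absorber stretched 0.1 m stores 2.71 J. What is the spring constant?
k = 2·PE/x² = 2·2.71/(0.1)² = 542.0 N/m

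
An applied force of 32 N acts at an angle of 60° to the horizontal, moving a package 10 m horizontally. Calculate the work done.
W = F·d·cosθ = (32)(10)cos(60°) = 160.0 J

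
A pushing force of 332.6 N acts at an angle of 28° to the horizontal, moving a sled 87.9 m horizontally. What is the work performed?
W = F·d·cosθ = (332.6)(87.9)cos(28°) = 25810 J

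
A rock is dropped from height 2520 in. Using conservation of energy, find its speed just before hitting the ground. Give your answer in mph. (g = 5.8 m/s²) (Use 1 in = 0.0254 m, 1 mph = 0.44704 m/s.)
Convert to SI: h = 64.008 m
mgh = ½mv² ⇒ v = √(2gh) = √(2·5.8·64.008) = 27.2487 m/s = 60.95 mph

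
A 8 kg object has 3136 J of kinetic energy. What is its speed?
v = √(2·KE/m) = √(2·3136/8) = 28.0 m/s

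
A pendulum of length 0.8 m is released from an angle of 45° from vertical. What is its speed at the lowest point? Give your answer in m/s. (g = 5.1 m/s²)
h = L(1 − cosθ) = 0.8(1 − cos45°) = 0.234315 m
v = √(2gh) = √(2·5.1·0.234315) = 1.546 m/s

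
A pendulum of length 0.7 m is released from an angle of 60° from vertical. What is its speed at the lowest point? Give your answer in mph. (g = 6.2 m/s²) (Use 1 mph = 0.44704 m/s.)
h = L(1 − cosθ) = 0.7(1 − cos60°) = 0.35 m
v = √(2gh) = √(2·6.2·0.35) = 2.08327 m/s = 4.66 mph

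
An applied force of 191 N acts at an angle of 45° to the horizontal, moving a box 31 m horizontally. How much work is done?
W = F·d·cosθ = (191)(31)cos(45°) = 4187 J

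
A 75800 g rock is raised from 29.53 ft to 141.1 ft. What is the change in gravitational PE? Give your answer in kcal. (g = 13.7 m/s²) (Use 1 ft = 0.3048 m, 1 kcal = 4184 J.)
Convert to SI: m = 75.8 kg, Δh = 34.0065 m
ΔPE = mgΔh = (75.8)(13.7)(34.0065) = 35314.4 J = 8.44 kcal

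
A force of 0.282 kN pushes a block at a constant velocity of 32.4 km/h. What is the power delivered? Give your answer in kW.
Convert to SI: F = 282.0 N, v = 9.0 m/s
P = Fv = (282.0)(9.0) = 2538.0 W = 2.538 kW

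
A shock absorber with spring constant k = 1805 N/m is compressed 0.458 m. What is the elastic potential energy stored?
PE = ½kx² = ½(1805)(0.458)² = 189.3 J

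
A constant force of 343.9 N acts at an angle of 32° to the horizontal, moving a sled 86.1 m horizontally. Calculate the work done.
W = F·d·cosθ = (343.9)(86.1)cos(32°) = 25110 J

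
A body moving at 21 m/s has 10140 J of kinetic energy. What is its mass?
m = 2·KE/v² = 2·10140/(21)² = 45.99 kg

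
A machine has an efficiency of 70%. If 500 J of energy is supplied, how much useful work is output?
W_out = η·W_in = 0.7·500 = 350.0 J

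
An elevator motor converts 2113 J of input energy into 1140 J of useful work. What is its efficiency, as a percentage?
η = W_out/W_in = 1140/2113 = 53.95%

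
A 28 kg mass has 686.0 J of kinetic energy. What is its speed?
v = √(2·KE/m) = √(2·686.0/28) = 7.0 m/s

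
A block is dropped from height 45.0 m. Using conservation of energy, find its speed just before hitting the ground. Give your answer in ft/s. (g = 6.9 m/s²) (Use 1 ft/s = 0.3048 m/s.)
mgh = ½mv² ⇒ v = √(2gh) = √(2·6.9·45.0) = 24.9199 m/s = 81.76 ft/s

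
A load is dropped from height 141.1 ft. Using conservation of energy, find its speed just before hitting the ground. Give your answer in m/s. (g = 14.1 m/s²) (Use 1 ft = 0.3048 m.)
Convert to SI: h = 43.0073 m
mgh = ½mv² ⇒ v = √(2gh) = √(2·14.1·43.0073) = 34.83 m/s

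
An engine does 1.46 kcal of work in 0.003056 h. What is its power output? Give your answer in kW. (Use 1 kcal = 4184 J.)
Convert to SI: W = 6108.64 J, t = 11.0016 s
P = W/t = 6108.64/11.0016 = 555.25 W = 0.5553 kW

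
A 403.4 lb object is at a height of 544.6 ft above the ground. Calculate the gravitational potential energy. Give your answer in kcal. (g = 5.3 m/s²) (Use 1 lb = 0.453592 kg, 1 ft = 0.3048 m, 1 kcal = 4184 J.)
Convert to SI: m = 182.979 kg, h = 165.994 m
PE = mgh = (182.979)(5.3)(165.994) = 160979 J = 38.47 kcal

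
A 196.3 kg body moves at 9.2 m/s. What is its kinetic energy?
KE = ½mv² = ½(196.3)(9.2)² = 8307 J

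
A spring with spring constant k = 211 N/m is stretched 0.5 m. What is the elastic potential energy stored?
PE = ½kx² = ½(211)(0.5)² = 26.38 J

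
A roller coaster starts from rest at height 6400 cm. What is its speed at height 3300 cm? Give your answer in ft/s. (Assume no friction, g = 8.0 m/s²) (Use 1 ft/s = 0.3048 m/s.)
Convert to SI: h₁−h₂ = 31.0 m
mgh₁ = mgh₂ + ½mv² ⇒ v = √(2g(h₁−h₂)) = √(2·8.0·31.0) = 22.2711 m/s = 73.07 ft/s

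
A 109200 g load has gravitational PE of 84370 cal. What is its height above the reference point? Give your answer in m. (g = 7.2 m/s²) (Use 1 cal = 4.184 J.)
Convert to SI: m = 109.2 kg, PE = 353004 J
h = PE/(mg) = 353004/(109.2·7.2) = 449.0 m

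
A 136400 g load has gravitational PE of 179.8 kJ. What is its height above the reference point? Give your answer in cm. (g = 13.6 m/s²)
Convert to SI: m = 136.4 kg, PE = 179800 J
h = PE/(mg) = 179800/(136.4·13.6) = 96.9251 m = 9693 cm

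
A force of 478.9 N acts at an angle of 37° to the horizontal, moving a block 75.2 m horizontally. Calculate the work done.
W = F·d·cosθ = (478.9)(75.2)cos(37°) = 28760 J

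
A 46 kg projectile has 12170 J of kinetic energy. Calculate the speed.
v = √(2·KE/m) = √(2·12170/46) = 23.0 m/s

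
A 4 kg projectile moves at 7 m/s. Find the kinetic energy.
KE = ½mv² = ½(4)(7)² = 98.0 J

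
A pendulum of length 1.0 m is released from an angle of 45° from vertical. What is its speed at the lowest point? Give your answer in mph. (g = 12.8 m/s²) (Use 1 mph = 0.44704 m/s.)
h = L(1 − cosθ) = 1.0(1 − cos45°) = 0.292893 m
v = √(2gh) = √(2·12.8·0.292893) = 2.73826 m/s = 6.125 mph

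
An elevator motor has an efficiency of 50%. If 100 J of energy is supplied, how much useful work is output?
W_out = η·W_in = 0.5·100 = 50.0 J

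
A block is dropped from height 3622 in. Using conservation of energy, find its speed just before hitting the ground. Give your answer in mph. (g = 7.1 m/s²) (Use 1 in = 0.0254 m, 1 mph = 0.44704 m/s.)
Convert to SI: h = 91.9988 m
mgh = ½mv² ⇒ v = √(2gh) = √(2·7.1·91.9988) = 36.1439 m/s = 80.85 mph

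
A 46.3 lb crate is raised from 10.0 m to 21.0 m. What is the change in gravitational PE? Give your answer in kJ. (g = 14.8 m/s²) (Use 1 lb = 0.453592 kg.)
Convert to SI: m = 21.0013 kg, Δh = 11.0 m
ΔPE = mgΔh = (21.0013)(14.8)(11.0) = 3419.01 J = 3.419 kJ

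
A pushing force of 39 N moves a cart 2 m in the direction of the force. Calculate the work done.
W = F·d = (39)(2) = 78.0 J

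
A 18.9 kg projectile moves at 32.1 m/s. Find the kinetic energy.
KE = ½mv² = ½(18.9)(32.1)² = 9737 J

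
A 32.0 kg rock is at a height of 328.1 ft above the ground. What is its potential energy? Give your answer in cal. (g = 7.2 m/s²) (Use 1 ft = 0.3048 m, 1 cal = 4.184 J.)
Convert to SI: m = 32.0 kg, h = 100.005 m
PE = mgh = (32.0)(7.2)(100.005) = 23041.1 J = 5507 cal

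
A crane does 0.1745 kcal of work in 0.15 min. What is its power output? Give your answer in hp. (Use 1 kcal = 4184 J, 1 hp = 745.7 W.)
Convert to SI: W = 730.108 J, t = 9.0 s
P = W/t = 730.108/9.0 = 81.1231 W = 0.1088 hp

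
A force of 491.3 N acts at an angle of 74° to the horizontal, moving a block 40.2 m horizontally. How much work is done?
W = F·d·cosθ = (491.3)(40.2)cos(74°) = 5444 J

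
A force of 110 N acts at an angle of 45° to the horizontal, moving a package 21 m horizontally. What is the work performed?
W = F·d·cosθ = (110)(21)cos(45°) = 1633 J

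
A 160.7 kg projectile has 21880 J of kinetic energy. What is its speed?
v = √(2·KE/m) = √(2·21880/160.7) = 16.5 m/s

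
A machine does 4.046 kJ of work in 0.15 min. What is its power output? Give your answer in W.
Convert to SI: W = 4046.0 J, t = 9.0 s
P = W/t = 4046.0/9.0 = 449.6 W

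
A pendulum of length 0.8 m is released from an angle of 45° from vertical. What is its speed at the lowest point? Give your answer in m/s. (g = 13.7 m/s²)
h = L(1 − cosθ) = 0.8(1 − cos45°) = 0.234315 m
v = √(2gh) = √(2·13.7·0.234315) = 2.534 m/s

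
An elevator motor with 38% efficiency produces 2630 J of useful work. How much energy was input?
W_in = W_out/η = 2630/0.38 = 6921 J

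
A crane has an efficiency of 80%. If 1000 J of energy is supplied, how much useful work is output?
W_out = η·W_in = 0.8·1000 = 800.0 J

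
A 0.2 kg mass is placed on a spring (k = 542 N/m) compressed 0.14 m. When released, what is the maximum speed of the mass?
½kx² = ½mv² ⇒ v = x√(k/m) = (0.14)√(542/0.2) = 7.288 m/s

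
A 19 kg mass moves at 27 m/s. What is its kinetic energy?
KE = ½mv² = ½(19)(27)² = 6925.5 J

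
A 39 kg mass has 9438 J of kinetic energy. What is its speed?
v = √(2·KE/m) = √(2·9438/39) = 22.0 m/s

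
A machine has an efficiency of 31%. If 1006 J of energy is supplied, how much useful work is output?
W_out = η·W_in = 0.31·1006 = 311.86 J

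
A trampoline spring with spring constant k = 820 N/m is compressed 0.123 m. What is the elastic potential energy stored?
PE = ½kx² = ½(820)(0.123)² = 6.203 J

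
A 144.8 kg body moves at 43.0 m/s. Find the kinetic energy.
KE = ½mv² = ½(144.8)(43.0)² = 133900 J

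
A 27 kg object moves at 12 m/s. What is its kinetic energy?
KE = ½mv² = ½(27)(12)² = 1944.0 J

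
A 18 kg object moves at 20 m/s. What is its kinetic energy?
KE = ½mv² = ½(18)(20)² = 3600.0 J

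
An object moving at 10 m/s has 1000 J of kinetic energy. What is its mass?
m = 2·KE/v² = 2·1000/(10)² = 20.0 kg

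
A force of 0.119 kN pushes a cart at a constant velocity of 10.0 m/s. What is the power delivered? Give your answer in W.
Convert to SI: F = 119.0 N, v = 10.0 m/s
P = Fv = (119.0)(10.0) = 1190 W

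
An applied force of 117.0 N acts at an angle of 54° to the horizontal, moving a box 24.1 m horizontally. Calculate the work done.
W = F·d·cosθ = (117.0)(24.1)cos(54°) = 1657 J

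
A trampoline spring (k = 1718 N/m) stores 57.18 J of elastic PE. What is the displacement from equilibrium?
x = √(2·PE/k) = √(2·57.18/1718) = 0.258 m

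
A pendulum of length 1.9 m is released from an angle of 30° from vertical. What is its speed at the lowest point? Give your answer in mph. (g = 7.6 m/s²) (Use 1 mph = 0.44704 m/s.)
h = L(1 − cosθ) = 1.9(1 − cos30°) = 0.254552 m
v = √(2gh) = √(2·7.6·0.254552) = 1.96702 m/s = 4.4 mph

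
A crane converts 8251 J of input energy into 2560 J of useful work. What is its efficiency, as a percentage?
η = W_out/W_in = 2560/8251 = 31.03%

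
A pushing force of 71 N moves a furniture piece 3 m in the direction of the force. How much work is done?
W = F·d = (71)(3) = 213.0 J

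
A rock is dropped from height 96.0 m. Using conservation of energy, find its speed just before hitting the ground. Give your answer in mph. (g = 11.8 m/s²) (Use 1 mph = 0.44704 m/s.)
mgh = ½mv² ⇒ v = √(2gh) = √(2·11.8·96.0) = 47.5983 m/s = 106.5 mph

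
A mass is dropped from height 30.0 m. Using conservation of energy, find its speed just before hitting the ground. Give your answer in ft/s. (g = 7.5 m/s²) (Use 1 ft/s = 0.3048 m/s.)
mgh = ½mv² ⇒ v = √(2gh) = √(2·7.5·30.0) = 21.2132 m/s = 69.6 ft/s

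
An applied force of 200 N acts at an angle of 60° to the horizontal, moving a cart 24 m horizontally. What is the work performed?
W = F·d·cosθ = (200)(24)cos(60°) = 2400 J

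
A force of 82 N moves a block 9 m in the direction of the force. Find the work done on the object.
W = F·d = (82)(9) = 738.0 J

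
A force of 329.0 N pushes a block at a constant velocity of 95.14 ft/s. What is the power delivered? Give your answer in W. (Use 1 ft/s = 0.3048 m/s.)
Convert to SI: F = 329.0 N, v = 28.9987 m/s
P = Fv = (329.0)(28.9987) = 9541 W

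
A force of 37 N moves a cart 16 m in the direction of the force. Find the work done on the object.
W = F·d = (37)(16) = 592.0 J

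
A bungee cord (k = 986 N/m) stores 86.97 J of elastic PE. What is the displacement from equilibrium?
x = √(2·PE/k) = √(2·86.97/986) = 0.42 m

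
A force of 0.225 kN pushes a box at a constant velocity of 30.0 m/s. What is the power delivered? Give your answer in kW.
Convert to SI: F = 225.0 N, v = 30.0 m/s
P = Fv = (225.0)(30.0) = 6750.0 W = 6.75 kW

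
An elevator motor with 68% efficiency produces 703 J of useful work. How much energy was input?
W_in = W_out/η = 703/0.68 = 1034 J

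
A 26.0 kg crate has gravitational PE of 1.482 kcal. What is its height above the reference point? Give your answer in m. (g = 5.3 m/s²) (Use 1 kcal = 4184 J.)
Convert to SI: m = 26.0 kg, PE = 6200.69 J
h = PE/(mg) = 6200.69/(26.0·5.3) = 45.0 m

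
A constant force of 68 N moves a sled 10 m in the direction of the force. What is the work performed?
W = F·d = (68)(10) = 680.0 J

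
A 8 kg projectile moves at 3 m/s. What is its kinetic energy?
KE = ½mv² = ½(8)(3)² = 36.0 J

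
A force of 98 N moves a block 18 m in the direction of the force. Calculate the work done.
W = F·d = (98)(18) = 1764 J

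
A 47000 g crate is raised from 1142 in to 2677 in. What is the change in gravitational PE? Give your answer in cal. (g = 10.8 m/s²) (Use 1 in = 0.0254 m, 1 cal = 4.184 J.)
Convert to SI: m = 47.0 kg, Δh = 38.989 m
ΔPE = mgΔh = (47.0)(10.8)(38.989) = 19790.8 J = 4730 cal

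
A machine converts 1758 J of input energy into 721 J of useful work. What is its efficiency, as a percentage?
η = W_out/W_in = 721/1758 = 41.01%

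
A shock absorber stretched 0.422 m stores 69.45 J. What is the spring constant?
k = 2·PE/x² = 2·69.45/(0.422)² = 780.0 N/m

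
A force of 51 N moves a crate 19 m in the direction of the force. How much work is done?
W = F·d = (51)(19) = 969.0 J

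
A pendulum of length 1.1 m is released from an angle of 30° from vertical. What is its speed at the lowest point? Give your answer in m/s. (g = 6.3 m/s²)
h = L(1 − cosθ) = 1.1(1 − cos30°) = 0.147372 m
v = √(2gh) = √(2·6.3·0.147372) = 1.363 m/s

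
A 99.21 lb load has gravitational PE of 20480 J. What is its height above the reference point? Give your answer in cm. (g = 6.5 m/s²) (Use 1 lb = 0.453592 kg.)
Convert to SI: m = 45.0009 kg, PE = 20480.0 J
h = PE/(mg) = 20480.0/(45.0009·6.5) = 70.0158 m = 7002 cm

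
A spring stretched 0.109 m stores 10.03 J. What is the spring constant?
k = 2·PE/x² = 2·10.03/(0.109)² = 1688 N/m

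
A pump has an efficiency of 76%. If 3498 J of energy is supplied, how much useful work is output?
W_out = η·W_in = 0.76·3498 = 2658.48 J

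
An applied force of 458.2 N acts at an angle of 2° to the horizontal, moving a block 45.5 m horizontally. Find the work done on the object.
W = F·d·cosθ = (458.2)(45.5)cos(2°) = 20840 J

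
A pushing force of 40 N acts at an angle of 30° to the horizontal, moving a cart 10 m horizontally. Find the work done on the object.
W = F·d·cosθ = (40)(10)cos(30°) = 346.4 J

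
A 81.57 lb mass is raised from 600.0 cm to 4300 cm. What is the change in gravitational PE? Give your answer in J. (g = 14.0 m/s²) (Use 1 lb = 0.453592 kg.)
Convert to SI: m = 36.9995 kg, Δh = 37.0 m
ΔPE = mgΔh = (36.9995)(14.0)(37.0) = 19170 J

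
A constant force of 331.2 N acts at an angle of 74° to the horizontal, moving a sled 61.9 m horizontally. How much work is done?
W = F·d·cosθ = (331.2)(61.9)cos(74°) = 5651 J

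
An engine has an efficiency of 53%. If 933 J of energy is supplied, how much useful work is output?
W_out = η·W_in = 0.53·933 = 494.49 J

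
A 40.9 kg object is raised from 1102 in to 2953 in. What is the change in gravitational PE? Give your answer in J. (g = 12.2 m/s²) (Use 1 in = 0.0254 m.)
Convert to SI: m = 40.9 kg, Δh = 47.0154 m
ΔPE = mgΔh = (40.9)(12.2)(47.0154) = 23460 J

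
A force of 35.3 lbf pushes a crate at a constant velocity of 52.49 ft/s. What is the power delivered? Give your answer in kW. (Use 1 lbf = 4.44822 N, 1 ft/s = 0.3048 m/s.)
Convert to SI: F = 157.022 N, v = 15.999 m/s
P = Fv = (157.022)(15.999) = 2512.19 W = 2.512 kW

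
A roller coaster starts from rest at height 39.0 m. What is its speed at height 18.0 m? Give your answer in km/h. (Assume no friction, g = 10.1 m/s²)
mgh₁ = mgh₂ + ½mv² ⇒ v = √(2g(h₁−h₂)) = √(2·10.1·21.0) = 20.5961 m/s = 74.15 km/h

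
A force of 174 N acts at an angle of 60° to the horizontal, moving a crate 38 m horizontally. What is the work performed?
W = F·d·cosθ = (174)(38)cos(60°) = 3306 J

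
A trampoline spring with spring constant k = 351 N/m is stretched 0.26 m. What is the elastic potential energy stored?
PE = ½kx² = ½(351)(0.26)² = 11.86 J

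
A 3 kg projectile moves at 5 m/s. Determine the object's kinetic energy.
KE = ½mv² = ½(3)(5)² = 37.5 J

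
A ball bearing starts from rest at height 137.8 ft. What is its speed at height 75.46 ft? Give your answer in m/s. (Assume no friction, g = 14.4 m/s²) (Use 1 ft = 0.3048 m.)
Convert to SI: h₁−h₂ = 19.0012 m
mgh₁ = mgh₂ + ½mv² ⇒ v = √(2g(h₁−h₂)) = √(2·14.4·19.0012) = 23.39 m/s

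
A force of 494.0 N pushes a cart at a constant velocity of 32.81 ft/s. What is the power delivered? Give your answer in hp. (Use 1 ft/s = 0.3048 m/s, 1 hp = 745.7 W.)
Convert to SI: F = 494.0 N, v = 10.0005 m/s
P = Fv = (494.0)(10.0005) = 4940.24 W = 6.625 hp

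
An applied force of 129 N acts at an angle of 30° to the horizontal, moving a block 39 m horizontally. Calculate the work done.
W = F·d·cosθ = (129)(39)cos(30°) = 4357 J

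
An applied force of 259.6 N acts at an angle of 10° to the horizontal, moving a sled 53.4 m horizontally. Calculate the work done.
W = F·d·cosθ = (259.6)(53.4)cos(10°) = 13650 J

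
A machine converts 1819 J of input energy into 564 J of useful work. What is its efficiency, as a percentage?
η = W_out/W_in = 564/1819 = 31.01%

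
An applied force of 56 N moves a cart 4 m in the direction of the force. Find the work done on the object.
W = F·d = (56)(4) = 224.0 J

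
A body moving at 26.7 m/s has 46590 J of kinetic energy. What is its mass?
m = 2·KE/v² = 2·46590/(26.7)² = 130.7 kg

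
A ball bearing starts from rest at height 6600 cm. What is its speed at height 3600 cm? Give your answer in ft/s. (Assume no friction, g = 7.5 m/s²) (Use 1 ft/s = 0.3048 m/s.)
Convert to SI: h₁−h₂ = 30.0 m
mgh₁ = mgh₂ + ½mv² ⇒ v = √(2g(h₁−h₂)) = √(2·7.5·30.0) = 21.2132 m/s = 69.6 ft/s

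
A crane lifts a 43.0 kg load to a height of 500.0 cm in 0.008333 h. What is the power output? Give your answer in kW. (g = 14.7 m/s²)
Convert to SI: m = 43.0 kg, h = 5.0 m, t = 29.9988 s
P = mgh/t = (43.0)(14.7)(5.0)/29.9988 = 105.354 W = 0.1054 kW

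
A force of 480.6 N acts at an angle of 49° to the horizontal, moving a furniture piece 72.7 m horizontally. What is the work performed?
W = F·d·cosθ = (480.6)(72.7)cos(49°) = 22920 J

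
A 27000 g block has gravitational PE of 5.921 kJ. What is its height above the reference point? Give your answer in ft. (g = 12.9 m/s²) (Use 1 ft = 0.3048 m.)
Convert to SI: m = 27.0 kg, PE = 5921.0 J
h = PE/(mg) = 5921.0/(27.0·12.9) = 16.9997 m = 55.77 ft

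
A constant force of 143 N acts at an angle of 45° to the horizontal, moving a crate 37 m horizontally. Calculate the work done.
W = F·d·cosθ = (143)(37)cos(45°) = 3741 J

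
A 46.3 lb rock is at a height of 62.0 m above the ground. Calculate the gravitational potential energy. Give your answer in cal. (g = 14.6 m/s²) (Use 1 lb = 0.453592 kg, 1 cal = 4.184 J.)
Convert to SI: m = 21.0013 kg, h = 62.0 m
PE = mgh = (21.0013)(14.6)(62.0) = 19010.4 J = 4544 cal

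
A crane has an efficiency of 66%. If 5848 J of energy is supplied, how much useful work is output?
W_out = η·W_in = 0.66·5848 = 3859.68 J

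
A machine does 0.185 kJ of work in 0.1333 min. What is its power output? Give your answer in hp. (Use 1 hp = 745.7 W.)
Convert to SI: W = 185.0 J, t = 7.998 s
P = W/t = 185.0/7.998 = 23.1308 W = 0.03102 hp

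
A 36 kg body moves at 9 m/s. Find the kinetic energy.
KE = ½mv² = ½(36)(9)² = 1458.0 J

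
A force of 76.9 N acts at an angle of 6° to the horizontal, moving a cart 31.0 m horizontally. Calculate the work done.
W = F·d·cosθ = (76.9)(31.0)cos(6°) = 2371 J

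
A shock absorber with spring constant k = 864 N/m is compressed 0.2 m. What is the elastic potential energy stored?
PE = ½kx² = ½(864)(0.2)² = 17.28 J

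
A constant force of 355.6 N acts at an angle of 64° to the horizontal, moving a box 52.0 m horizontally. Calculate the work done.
W = F·d·cosθ = (355.6)(52.0)cos(64°) = 8106 J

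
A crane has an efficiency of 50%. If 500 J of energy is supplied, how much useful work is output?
W_out = η·W_in = 0.5·500 = 250.0 J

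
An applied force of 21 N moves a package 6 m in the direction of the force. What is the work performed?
W = F·d = (21)(6) = 126.0 J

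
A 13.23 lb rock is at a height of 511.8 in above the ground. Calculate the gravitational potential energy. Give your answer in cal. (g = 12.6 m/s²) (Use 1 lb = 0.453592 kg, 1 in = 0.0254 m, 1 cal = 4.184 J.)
Convert to SI: m = 6.00102 kg, h = 12.9997 m
PE = mgh = (6.00102)(12.6)(12.9997) = 982.946 J = 234.9 cal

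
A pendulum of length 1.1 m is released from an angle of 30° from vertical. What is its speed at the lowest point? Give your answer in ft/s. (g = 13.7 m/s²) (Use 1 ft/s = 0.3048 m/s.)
h = L(1 − cosθ) = 1.1(1 − cos30°) = 0.147372 m
v = √(2gh) = √(2·13.7·0.147372) = 2.00948 m/s = 6.593 ft/s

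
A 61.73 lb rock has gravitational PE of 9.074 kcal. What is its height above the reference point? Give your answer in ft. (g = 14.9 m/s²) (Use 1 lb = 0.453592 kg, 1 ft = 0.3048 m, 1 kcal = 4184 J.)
Convert to SI: m = 28.0002 kg, PE = 37965.6 J
h = PE/(mg) = 37965.6/(28.0002·14.9) = 91.0002 m = 298.6 ft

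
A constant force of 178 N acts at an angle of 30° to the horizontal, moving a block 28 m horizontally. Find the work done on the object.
W = F·d·cosθ = (178)(28)cos(30°) = 4316 J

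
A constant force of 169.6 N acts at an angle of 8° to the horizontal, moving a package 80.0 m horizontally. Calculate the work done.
W = F·d·cosθ = (169.6)(80.0)cos(8°) = 13440 J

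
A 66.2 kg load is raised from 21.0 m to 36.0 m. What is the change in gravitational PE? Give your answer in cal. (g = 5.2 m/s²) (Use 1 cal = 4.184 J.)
ΔPE = mgΔh = (66.2)(5.2)(15.0) = 5163.6 J = 1234 cal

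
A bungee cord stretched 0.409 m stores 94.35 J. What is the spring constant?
k = 2·PE/x² = 2·94.35/(0.409)² = 1128 N/m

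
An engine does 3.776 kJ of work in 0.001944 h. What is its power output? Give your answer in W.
Convert to SI: W = 3776.0 J, t = 6.9984 s
P = W/t = 3776.0/6.9984 = 539.6 W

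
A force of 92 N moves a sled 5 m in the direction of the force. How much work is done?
W = F·d = (92)(5) = 460.0 J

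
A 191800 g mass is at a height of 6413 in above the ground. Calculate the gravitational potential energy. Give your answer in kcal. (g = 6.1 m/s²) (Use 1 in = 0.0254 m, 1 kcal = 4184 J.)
Convert to SI: m = 191.8 kg, h = 162.89 m
PE = mgh = (191.8)(6.1)(162.89) = 190578 J = 45.55 kcal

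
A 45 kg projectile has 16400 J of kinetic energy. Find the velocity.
v = √(2·KE/m) = √(2·16400/45) = 27.0 m/s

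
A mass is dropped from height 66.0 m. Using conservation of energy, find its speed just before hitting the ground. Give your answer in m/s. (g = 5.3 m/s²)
mgh = ½mv² ⇒ v = √(2gh) = √(2·5.3·66.0) = 26.45 m/s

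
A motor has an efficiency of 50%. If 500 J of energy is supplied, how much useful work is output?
W_out = η·W_in = 0.5·500 = 250.0 J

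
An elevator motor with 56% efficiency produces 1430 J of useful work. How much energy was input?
W_in = W_out/η = 1430/0.56 = 2554 J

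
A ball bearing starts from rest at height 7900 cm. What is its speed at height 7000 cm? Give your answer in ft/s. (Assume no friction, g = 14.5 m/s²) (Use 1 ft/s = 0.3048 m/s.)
Convert to SI: h₁−h₂ = 9.0 m
mgh₁ = mgh₂ + ½mv² ⇒ v = √(2g(h₁−h₂)) = √(2·14.5·9.0) = 16.1555 m/s = 53.0 ft/s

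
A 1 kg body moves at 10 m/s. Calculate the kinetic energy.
KE = ½mv² = ½(1)(10)² = 50.0 J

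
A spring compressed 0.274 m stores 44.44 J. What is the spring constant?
k = 2·PE/x² = 2·44.44/(0.274)² = 1184 N/m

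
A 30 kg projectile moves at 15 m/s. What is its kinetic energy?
KE = ½mv² = ½(30)(15)² = 3375.0 J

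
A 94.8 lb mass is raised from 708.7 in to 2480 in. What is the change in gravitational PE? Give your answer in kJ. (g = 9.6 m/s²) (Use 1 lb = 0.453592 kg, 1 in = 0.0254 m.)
Convert to SI: m = 43.0005 kg, Δh = 44.991 m
ΔPE = mgΔh = (43.0005)(9.6)(44.991) = 18572.5 J = 18.57 kJ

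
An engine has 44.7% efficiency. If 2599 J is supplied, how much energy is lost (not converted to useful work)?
W_lost = W_in(1 − η) = 2599·(1 − 0.447) = 1437 J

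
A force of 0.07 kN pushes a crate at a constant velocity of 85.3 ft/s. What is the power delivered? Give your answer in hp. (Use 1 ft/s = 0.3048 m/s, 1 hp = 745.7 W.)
Convert to SI: F = 70.0 N, v = 25.9994 m/s
P = Fv = (70.0)(25.9994) = 1819.96 W = 2.441 hp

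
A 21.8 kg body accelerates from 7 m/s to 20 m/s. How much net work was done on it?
W = ΔKE = ½m(v₂² − v₁²) = ½(21.8)(20² − 7²) = 3825.9 J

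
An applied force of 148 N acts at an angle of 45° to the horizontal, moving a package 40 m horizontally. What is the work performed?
W = F·d·cosθ = (148)(40)cos(45°) = 4186 J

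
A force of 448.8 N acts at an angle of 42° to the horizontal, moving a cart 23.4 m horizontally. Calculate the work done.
W = F·d·cosθ = (448.8)(23.4)cos(42°) = 7804 J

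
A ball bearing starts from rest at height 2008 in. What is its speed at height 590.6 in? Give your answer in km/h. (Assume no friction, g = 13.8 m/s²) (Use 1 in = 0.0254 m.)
Convert to SI: h₁−h₂ = 36.002 m
mgh₁ = mgh₂ + ½mv² ⇒ v = √(2g(h₁−h₂)) = √(2·13.8·36.002) = 31.5223 m/s = 113.5 km/h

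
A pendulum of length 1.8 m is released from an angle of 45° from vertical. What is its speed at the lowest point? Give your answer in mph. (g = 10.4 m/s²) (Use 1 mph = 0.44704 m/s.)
h = L(1 − cosθ) = 1.8(1 − cos45°) = 0.527208 m
v = √(2gh) = √(2·10.4·0.527208) = 3.31148 m/s = 7.408 mph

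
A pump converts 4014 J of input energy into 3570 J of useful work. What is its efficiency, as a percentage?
η = W_out/W_in = 3570/4014 = 88.94%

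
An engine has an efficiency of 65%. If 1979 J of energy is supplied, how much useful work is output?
W_out = η·W_in = 0.65·1979 = 1286.35 J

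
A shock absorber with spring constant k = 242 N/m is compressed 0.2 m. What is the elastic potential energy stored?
PE = ½kx² = ½(242)(0.2)² = 4.84 J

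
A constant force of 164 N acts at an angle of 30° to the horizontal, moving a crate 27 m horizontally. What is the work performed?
W = F·d·cosθ = (164)(27)cos(30°) = 3835 J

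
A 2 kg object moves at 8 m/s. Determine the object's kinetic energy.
KE = ½mv² = ½(2)(8)² = 64.0 J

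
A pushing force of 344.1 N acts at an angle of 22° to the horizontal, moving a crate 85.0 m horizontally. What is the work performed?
W = F·d·cosθ = (344.1)(85.0)cos(22°) = 27120 J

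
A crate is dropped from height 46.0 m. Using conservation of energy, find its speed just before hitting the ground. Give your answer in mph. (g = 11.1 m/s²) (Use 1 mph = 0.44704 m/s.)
mgh = ½mv² ⇒ v = √(2gh) = √(2·11.1·46.0) = 31.9562 m/s = 71.48 mph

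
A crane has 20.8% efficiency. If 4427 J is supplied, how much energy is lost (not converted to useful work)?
W_lost = W_in(1 − η) = 4427·(1 − 0.208) = 3506 J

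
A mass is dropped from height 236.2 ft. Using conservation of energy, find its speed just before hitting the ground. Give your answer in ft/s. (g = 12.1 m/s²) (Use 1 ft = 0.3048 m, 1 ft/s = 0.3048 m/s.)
Convert to SI: h = 71.9938 m
mgh = ½mv² ⇒ v = √(2gh) = √(2·12.1·71.9938) = 41.7403 m/s = 136.9 ft/s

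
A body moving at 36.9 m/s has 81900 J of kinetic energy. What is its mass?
m = 2·KE/v² = 2·81900/(36.9)² = 120.3 kg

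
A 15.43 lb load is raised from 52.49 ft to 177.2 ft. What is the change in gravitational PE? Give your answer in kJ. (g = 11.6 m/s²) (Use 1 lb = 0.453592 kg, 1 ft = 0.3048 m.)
Convert to SI: m = 6.99892 kg, Δh = 38.0116 m
ΔPE = mgΔh = (6.99892)(11.6)(38.0116) = 3086.07 J = 3.086 kJ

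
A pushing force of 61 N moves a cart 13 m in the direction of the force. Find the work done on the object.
W = F·d = (61)(13) = 793.0 J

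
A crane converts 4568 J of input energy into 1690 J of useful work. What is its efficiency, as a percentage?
η = W_out/W_in = 1690/4568 = 37.0%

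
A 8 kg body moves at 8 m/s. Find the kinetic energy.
KE = ½mv² = ½(8)(8)² = 256.0 J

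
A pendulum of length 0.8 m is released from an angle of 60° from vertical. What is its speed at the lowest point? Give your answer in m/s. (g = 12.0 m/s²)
h = L(1 − cosθ) = 0.8(1 − cos60°) = 0.4 m
v = √(2gh) = √(2·12.0·0.4) = 3.098 m/s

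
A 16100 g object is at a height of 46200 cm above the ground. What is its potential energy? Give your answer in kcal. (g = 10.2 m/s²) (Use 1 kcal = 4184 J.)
Convert to SI: m = 16.1 kg, h = 462.0 m
PE = mgh = (16.1)(10.2)(462.0) = 75869.6 J = 18.13 kcal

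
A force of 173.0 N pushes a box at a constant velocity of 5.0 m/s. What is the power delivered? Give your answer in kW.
P = Fv = (173.0)(5.0) = 865.0 W = 0.865 kW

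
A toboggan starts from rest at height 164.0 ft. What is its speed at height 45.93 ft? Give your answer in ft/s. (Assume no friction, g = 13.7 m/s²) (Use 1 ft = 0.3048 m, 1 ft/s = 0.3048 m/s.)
Convert to SI: h₁−h₂ = 35.9877 m
mgh₁ = mgh₂ + ½mv² ⇒ v = √(2g(h₁−h₂)) = √(2·13.7·35.9877) = 31.4017 m/s = 103.0 ft/s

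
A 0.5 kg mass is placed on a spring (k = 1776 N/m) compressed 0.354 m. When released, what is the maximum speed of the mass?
½kx² = ½mv² ⇒ v = x√(k/m) = (0.354)√(1776/0.5) = 21.1 m/s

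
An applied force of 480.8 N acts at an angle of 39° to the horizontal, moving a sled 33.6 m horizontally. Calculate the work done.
W = F·d·cosθ = (480.8)(33.6)cos(39°) = 12550 J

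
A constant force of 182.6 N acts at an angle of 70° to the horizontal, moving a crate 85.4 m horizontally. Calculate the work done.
W = F·d·cosθ = (182.6)(85.4)cos(70°) = 5333 J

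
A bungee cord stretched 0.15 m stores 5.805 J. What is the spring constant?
k = 2·PE/x² = 2·5.805/(0.15)² = 516.0 N/m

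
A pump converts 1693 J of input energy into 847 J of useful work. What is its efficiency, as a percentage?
η = W_out/W_in = 847/1693 = 50.03%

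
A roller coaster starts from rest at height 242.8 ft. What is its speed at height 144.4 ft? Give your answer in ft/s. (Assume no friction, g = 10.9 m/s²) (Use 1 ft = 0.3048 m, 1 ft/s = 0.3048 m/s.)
Convert to SI: h₁−h₂ = 29.9923 m
mgh₁ = mgh₂ + ½mv² ⇒ v = √(2g(h₁−h₂)) = √(2·10.9·29.9923) = 25.5702 m/s = 83.89 ft/s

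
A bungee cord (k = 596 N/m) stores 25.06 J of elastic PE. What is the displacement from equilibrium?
x = √(2·PE/k) = √(2·25.06/596) = 0.29 m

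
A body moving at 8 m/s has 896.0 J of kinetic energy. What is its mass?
m = 2·KE/v² = 2·896.0/(8)² = 28.0 kg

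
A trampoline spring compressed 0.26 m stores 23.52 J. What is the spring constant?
k = 2·PE/x² = 2·23.52/(0.26)² = 695.9 N/m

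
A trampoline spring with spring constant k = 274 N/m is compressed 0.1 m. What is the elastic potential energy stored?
PE = ½kx² = ½(274)(0.1)² = 1.37 J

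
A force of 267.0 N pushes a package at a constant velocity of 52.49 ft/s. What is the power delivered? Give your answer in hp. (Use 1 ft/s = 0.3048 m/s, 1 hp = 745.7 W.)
Convert to SI: F = 267.0 N, v = 15.999 m/s
P = Fv = (267.0)(15.999) = 4271.72 W = 5.728 hp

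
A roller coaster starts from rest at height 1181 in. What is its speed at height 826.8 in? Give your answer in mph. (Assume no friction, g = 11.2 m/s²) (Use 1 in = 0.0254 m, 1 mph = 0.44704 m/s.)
Convert to SI: h₁−h₂ = 8.99668 m
mgh₁ = mgh₂ + ½mv² ⇒ v = √(2g(h₁−h₂)) = √(2·11.2·8.99668) = 14.196 m/s = 31.76 mph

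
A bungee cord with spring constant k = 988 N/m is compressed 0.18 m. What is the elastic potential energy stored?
PE = ½kx² = ½(988)(0.18)² = 16.01 J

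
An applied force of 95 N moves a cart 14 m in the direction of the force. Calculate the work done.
W = F·d = (95)(14) = 1330 J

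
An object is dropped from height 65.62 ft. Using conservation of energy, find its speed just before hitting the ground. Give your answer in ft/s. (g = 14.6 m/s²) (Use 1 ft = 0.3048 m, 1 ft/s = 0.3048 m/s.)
Convert to SI: h = 20.001 m
mgh = ½mv² ⇒ v = √(2gh) = √(2·14.6·20.001) = 24.1667 m/s = 79.29 ft/s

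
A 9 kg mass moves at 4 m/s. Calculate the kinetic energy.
KE = ½mv² = ½(9)(4)² = 72.0 J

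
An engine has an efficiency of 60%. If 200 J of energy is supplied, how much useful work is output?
W_out = η·W_in = 0.6·200 = 120.0 J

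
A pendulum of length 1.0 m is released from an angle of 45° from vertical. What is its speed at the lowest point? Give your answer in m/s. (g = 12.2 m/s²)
h = L(1 − cosθ) = 1.0(1 − cos45°) = 0.292893 m
v = √(2gh) = √(2·12.2·0.292893) = 2.673 m/s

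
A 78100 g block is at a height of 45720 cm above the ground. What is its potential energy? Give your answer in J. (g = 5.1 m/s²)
Convert to SI: m = 78.1 kg, h = 457.2 m
PE = mgh = (78.1)(5.1)(457.2) = 182100 J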